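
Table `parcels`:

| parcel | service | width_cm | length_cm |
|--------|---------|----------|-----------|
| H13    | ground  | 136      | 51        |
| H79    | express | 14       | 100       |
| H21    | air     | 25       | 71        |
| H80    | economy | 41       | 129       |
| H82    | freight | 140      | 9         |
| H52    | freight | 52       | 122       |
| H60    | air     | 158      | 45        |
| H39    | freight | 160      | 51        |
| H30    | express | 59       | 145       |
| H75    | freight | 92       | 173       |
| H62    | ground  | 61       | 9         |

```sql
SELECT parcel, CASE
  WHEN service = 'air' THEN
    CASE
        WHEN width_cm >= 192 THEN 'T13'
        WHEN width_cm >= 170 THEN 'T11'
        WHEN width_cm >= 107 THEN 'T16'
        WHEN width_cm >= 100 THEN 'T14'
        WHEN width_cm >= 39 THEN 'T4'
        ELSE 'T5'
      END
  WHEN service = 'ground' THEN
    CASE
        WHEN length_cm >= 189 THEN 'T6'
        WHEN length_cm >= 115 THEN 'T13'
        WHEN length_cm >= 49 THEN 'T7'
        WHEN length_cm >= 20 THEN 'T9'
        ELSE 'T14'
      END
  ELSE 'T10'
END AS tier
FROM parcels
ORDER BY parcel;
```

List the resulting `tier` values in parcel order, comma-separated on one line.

parcel=H13: service='ground' → inner[length_cm >= 49] → T7
parcel=H21: service='air' → inner[ELSE] → T5
parcel=H30: service='express' → outer ELSE → T10
parcel=H39: service='freight' → outer ELSE → T10
parcel=H52: service='freight' → outer ELSE → T10
parcel=H60: service='air' → inner[width_cm >= 107] → T16
parcel=H62: service='ground' → inner[ELSE] → T14
parcel=H75: service='freight' → outer ELSE → T10
parcel=H79: service='express' → outer ELSE → T10
parcel=H80: service='economy' → outer ELSE → T10
parcel=H82: service='freight' → outer ELSE → T10

T7, T5, T10, T10, T10, T16, T14, T10, T10, T10, T10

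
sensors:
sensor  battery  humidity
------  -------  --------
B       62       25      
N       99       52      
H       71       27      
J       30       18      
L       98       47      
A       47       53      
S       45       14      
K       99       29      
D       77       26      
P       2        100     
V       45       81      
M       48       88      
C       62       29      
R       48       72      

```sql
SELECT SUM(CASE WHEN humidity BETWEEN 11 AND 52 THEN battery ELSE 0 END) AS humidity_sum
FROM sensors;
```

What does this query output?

643

sensor=B: ✓ → 62
sensor=N: ✓ → 99
sensor=H: ✓ → 71
sensor=J: ✓ → 30
sensor=L: ✓ → 98
sensor=A: ✗
sensor=S: ✓ → 45
sensor=K: ✓ → 99
sensor=D: ✓ → 77
sensor=P: ✗
sensor=V: ✗
sensor=M: ✗
sensor=C: ✓ → 62
sensor=R: ✗
humidity_sum = 62 + 99 + 71 + 30 + 98 + 45 + 99 + 77 + 62 = 643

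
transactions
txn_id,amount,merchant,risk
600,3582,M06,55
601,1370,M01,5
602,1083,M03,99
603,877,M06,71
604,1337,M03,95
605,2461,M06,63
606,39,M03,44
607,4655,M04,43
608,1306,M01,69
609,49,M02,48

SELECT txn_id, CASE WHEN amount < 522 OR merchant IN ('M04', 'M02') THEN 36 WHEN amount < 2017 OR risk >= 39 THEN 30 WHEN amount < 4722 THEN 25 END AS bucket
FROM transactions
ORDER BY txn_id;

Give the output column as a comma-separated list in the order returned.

30, 30, 30, 30, 30, 30, 36, 36, 30, 36

txn_id=600: amount < 2017 OR risk >= 39 → 30
txn_id=601: amount < 2017 OR risk >= 39 → 30
txn_id=602: amount < 2017 OR risk >= 39 → 30
txn_id=603: amount < 2017 OR risk >= 39 → 30
txn_id=604: amount < 2017 OR risk >= 39 → 30
txn_id=605: amount < 2017 OR risk >= 39 → 30
txn_id=606: amount < 522 OR merchant IN ('M04', 'M02') → 36
txn_id=607: amount < 522 OR merchant IN ('M04', 'M02') → 36
txn_id=608: amount < 2017 OR risk >= 39 → 30
txn_id=609: amount < 522 OR merchant IN ('M04', 'M02') → 36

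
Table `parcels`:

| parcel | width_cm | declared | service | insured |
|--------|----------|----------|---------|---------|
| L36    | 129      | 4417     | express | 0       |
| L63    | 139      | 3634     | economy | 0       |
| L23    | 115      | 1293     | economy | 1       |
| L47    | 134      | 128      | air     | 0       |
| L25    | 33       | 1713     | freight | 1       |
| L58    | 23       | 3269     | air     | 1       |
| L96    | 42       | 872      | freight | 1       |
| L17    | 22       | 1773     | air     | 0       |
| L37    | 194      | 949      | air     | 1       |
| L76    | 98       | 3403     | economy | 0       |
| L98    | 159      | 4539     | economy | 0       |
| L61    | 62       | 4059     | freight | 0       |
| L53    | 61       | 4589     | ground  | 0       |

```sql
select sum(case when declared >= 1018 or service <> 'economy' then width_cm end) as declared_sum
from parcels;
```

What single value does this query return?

parcel=L36: ✓ → 129
parcel=L63: ✓ → 139
parcel=L23: ✓ → 115
parcel=L47: ✓ → 134
parcel=L25: ✓ → 33
parcel=L58: ✓ → 23
parcel=L96: ✓ → 42
parcel=L17: ✓ → 22
parcel=L37: ✓ → 194
parcel=L76: ✓ → 98
parcel=L98: ✓ → 159
parcel=L61: ✓ → 62
parcel=L53: ✓ → 61
declared_sum = 129 + 139 + 115 + 134 + 33 + 23 + 42 + 22 + 194 + 98 + 159 + 62 + 61 = 1211

1211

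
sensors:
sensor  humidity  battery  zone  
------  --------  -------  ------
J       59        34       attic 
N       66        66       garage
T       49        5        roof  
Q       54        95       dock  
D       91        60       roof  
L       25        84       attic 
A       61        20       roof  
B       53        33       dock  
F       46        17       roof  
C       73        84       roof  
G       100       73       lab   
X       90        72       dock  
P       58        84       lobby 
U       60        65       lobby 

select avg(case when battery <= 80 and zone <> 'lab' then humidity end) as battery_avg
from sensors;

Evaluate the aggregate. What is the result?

63.8888888889

sensor=J: ✓ → 59
sensor=N: ✓ → 66
sensor=T: ✓ → 49
sensor=Q: ✗
sensor=D: ✓ → 91
sensor=L: ✗
sensor=A: ✓ → 61
sensor=B: ✓ → 53
sensor=F: ✓ → 46
sensor=C: ✗
sensor=G: ✗
sensor=X: ✓ → 90
sensor=P: ✗
sensor=U: ✓ → 60
battery_avg = (59 + 66 + 49 + 91 + 61 + 53 + 46 + 90 + 60) / 9 = 63.8888888889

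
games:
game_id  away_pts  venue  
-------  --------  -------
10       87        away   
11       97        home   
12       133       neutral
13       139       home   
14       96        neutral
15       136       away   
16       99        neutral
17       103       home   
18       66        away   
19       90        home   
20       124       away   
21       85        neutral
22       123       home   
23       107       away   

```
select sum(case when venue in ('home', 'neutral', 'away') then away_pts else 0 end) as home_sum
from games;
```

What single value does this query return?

1485

game_id=10: ✓ → 87
game_id=11: ✓ → 97
game_id=12: ✓ → 133
game_id=13: ✓ → 139
game_id=14: ✓ → 96
game_id=15: ✓ → 136
game_id=16: ✓ → 99
game_id=17: ✓ → 103
game_id=18: ✓ → 66
game_id=19: ✓ → 90
game_id=20: ✓ → 124
game_id=21: ✓ → 85
game_id=22: ✓ → 123
game_id=23: ✓ → 107
home_sum = 87 + 97 + 133 + 139 + 96 + 136 + 99 + 103 + 66 + 90 + 124 + 85 + 123 + 107 = 1485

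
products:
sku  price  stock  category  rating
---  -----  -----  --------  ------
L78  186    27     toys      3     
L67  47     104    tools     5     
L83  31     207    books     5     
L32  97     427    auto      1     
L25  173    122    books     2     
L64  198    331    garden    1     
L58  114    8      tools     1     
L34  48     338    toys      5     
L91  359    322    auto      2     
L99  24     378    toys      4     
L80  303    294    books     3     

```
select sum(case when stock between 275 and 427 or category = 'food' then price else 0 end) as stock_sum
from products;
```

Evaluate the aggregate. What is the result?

sku=L78: ✗
sku=L67: ✗
sku=L83: ✗
sku=L32: ✓ → 97
sku=L25: ✗
sku=L64: ✓ → 198
sku=L58: ✗
sku=L34: ✓ → 48
sku=L91: ✓ → 359
sku=L99: ✓ → 24
sku=L80: ✓ → 303
stock_sum = 97 + 198 + 48 + 359 + 24 + 303 = 1029

1029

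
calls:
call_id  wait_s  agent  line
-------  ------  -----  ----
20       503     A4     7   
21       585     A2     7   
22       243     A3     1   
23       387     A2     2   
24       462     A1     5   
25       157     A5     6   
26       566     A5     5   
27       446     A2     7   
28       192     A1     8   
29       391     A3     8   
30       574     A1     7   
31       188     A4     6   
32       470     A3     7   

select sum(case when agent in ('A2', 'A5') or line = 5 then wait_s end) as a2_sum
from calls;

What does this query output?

call_id=20: ✗
call_id=21: ✓ → 585
call_id=22: ✗
call_id=23: ✓ → 387
call_id=24: ✓ → 462
call_id=25: ✓ → 157
call_id=26: ✓ → 566
call_id=27: ✓ → 446
call_id=28: ✗
call_id=29: ✗
call_id=30: ✗
call_id=31: ✗
call_id=32: ✗
a2_sum = 585 + 387 + 462 + 157 + 566 + 446 = 2603

2603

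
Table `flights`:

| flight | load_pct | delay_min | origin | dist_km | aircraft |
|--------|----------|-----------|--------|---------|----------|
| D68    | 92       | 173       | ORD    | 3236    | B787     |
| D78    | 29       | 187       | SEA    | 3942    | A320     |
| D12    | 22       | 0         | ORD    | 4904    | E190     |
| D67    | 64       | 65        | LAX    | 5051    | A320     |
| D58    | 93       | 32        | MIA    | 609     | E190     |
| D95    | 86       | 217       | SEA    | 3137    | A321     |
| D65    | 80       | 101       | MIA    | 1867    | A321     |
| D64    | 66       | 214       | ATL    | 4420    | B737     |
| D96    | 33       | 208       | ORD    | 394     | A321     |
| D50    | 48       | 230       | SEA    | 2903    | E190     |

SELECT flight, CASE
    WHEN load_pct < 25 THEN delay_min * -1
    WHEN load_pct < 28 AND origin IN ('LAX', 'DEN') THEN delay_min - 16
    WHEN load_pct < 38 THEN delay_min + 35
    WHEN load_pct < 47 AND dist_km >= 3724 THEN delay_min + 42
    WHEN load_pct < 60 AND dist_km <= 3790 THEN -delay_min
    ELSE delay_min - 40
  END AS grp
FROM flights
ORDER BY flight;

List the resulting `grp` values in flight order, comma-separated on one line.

0, -230, -8, 174, 61, 25, 133, 222, 177, 243

flight=D12: load_pct < 25 → 0
flight=D50: load_pct < 60 AND dist_km <= 3790 → -230
flight=D58: ELSE → -8
flight=D64: ELSE → 174
flight=D65: ELSE → 61
flight=D67: ELSE → 25
flight=D68: ELSE → 133
flight=D78: load_pct < 38 → 222
flight=D95: ELSE → 177
flight=D96: load_pct < 38 → 243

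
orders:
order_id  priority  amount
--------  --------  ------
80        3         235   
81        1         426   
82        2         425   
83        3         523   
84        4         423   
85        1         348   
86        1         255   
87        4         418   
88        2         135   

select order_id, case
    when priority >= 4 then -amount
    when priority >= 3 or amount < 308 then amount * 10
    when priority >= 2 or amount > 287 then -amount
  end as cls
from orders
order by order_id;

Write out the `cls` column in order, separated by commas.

order_id=80: priority >= 3 or amount < 308 → 2350
order_id=81: priority >= 2 or amount > 287 → -426
order_id=82: priority >= 2 or amount > 287 → -425
order_id=83: priority >= 3 or amount < 308 → 5230
order_id=84: priority >= 4 → -423
order_id=85: priority >= 2 or amount > 287 → -348
order_id=86: priority >= 3 or amount < 308 → 2550
order_id=87: priority >= 4 → -418
order_id=88: priority >= 3 or amount < 308 → 1350

2350, -426, -425, 5230, -423, -348, 2550, -418, 1350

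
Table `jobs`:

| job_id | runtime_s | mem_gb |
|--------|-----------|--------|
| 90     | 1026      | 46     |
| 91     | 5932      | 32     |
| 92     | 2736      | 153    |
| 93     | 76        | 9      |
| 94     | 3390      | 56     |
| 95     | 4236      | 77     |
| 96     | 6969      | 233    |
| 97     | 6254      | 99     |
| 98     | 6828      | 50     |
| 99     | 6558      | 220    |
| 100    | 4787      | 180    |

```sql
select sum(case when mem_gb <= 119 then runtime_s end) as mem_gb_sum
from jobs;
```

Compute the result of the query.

27742

job_id=90: ✓ → 1026
job_id=91: ✓ → 5932
job_id=92: ✗
job_id=93: ✓ → 76
job_id=94: ✓ → 3390
job_id=95: ✓ → 4236
job_id=96: ✗
job_id=97: ✓ → 6254
job_id=98: ✓ → 6828
job_id=99: ✗
job_id=100: ✗
mem_gb_sum = 1026 + 5932 + 76 + 3390 + 4236 + 6254 + 6828 = 27742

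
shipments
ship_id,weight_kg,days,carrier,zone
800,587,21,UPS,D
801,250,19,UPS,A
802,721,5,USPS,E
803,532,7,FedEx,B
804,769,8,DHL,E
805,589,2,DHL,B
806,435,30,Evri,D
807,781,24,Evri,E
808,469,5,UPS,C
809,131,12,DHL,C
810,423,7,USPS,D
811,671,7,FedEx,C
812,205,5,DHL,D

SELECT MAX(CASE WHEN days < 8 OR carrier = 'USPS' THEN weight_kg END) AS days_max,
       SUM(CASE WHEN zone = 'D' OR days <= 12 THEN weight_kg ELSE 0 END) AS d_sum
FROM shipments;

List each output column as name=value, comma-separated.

[days_max: days < 8 OR carrier = 'USPS']
ship_id=800: ✗
ship_id=801: ✗
ship_id=802: ✓ → 721
ship_id=803: ✓ → 532
ship_id=804: ✗
ship_id=805: ✓ → 589
ship_id=806: ✗
ship_id=807: ✗
ship_id=808: ✓ → 469
ship_id=809: ✗
ship_id=810: ✓ → 423
ship_id=811: ✓ → 671
ship_id=812: ✓ → 205
days_max = MAX(721, 532, 589, 469, 423, 671, 205) = 721
—
[d_sum: zone = 'D' OR days <= 12]
ship_id=800: ✓ → 587
ship_id=801: ✗
ship_id=802: ✓ → 721
ship_id=803: ✓ → 532
ship_id=804: ✓ → 769
ship_id=805: ✓ → 589
ship_id=806: ✓ → 435
ship_id=807: ✗
ship_id=808: ✓ → 469
ship_id=809: ✓ → 131
ship_id=810: ✓ → 423
ship_id=811: ✓ → 671
ship_id=812: ✓ → 205
d_sum = 587 + 721 + 532 + 769 + 589 + 435 + 469 + 131 + 423 + 671 + 205 = 5532

days_max=721, d_sum=5532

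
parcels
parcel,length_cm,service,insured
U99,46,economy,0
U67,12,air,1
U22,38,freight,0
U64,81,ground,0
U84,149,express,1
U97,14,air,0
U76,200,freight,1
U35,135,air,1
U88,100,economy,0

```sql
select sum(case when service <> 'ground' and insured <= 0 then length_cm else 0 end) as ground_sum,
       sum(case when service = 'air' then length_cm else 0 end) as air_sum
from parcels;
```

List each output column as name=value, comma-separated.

[ground_sum: service <> 'ground' and insured <= 0]
parcel=U99: ✓ → 46
parcel=U67: ✗
parcel=U22: ✓ → 38
parcel=U64: ✗
parcel=U84: ✗
parcel=U97: ✓ → 14
parcel=U76: ✗
parcel=U35: ✗
parcel=U88: ✓ → 100
ground_sum = 46 + 38 + 14 + 100 = 198
—
[air_sum: service = 'air']
parcel=U99: ✗
parcel=U67: ✓ → 12
parcel=U22: ✗
parcel=U64: ✗
parcel=U84: ✗
parcel=U97: ✓ → 14
parcel=U76: ✗
parcel=U35: ✓ → 135
parcel=U88: ✗
air_sum = 12 + 14 + 135 = 161

ground_sum=198, air_sum=161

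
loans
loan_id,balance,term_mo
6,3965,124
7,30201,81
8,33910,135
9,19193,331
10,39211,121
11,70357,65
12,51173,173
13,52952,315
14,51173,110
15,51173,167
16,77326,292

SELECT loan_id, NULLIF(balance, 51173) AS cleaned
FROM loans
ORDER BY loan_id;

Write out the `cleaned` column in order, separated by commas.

loan_id=6: balance=3965 vs 51173: differ → 3965
loan_id=7: balance=30201 vs 51173: differ → 30201
loan_id=8: balance=33910 vs 51173: differ → 33910
loan_id=9: balance=19193 vs 51173: differ → 19193
loan_id=10: balance=39211 vs 51173: differ → 39211
loan_id=11: balance=70357 vs 51173: differ → 70357
loan_id=12: balance=51173 vs 51173: equal → NULL
loan_id=13: balance=52952 vs 51173: differ → 52952
loan_id=14: balance=51173 vs 51173: equal → NULL
loan_id=15: balance=51173 vs 51173: equal → NULL
loan_id=16: balance=77326 vs 51173: differ → 77326

3965, 30201, 33910, 19193, 39211, 70357, NULL, 52952, NULL, NULL, 77326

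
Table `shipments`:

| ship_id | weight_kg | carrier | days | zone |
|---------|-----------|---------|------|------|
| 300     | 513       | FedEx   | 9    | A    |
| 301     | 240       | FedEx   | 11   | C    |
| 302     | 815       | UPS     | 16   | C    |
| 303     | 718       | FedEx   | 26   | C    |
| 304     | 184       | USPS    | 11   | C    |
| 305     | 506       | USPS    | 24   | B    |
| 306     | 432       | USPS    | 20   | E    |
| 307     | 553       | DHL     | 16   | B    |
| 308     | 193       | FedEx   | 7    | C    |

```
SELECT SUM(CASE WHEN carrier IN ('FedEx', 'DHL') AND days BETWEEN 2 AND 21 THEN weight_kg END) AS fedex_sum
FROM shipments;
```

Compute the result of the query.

1499

ship_id=300: ✓ → 513
ship_id=301: ✓ → 240
ship_id=302: ✗
ship_id=303: ✗
ship_id=304: ✗
ship_id=305: ✗
ship_id=306: ✗
ship_id=307: ✓ → 553
ship_id=308: ✓ → 193
fedex_sum = 513 + 240 + 553 + 193 = 1499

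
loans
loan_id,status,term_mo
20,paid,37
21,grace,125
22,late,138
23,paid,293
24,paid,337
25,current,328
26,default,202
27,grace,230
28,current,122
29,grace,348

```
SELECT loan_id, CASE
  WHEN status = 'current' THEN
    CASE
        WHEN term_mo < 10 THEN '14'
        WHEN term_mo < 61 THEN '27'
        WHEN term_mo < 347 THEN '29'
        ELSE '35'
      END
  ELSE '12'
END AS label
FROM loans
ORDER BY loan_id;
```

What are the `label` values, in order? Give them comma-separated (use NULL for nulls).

12, 12, 12, 12, 12, 29, 12, 12, 29, 12

loan_id=20: status='paid' → outer ELSE → 12
loan_id=21: status='grace' → outer ELSE → 12
loan_id=22: status='late' → outer ELSE → 12
loan_id=23: status='paid' → outer ELSE → 12
loan_id=24: status='paid' → outer ELSE → 12
loan_id=25: status='current' → inner[term_mo < 347] → 29
loan_id=26: status='default' → outer ELSE → 12
loan_id=27: status='grace' → outer ELSE → 12
loan_id=28: status='current' → inner[term_mo < 347] → 29
loan_id=29: status='grace' → outer ELSE → 12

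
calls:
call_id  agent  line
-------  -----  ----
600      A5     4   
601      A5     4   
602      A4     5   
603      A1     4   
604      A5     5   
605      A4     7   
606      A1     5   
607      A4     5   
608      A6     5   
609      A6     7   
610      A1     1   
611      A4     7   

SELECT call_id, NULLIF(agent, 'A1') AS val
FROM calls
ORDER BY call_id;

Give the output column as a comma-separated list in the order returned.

call_id=600: agent=A5 vs A1: differ → A5
call_id=601: agent=A5 vs A1: differ → A5
call_id=602: agent=A4 vs A1: differ → A4
call_id=603: agent=A1 vs A1: equal → NULL
call_id=604: agent=A5 vs A1: differ → A5
call_id=605: agent=A4 vs A1: differ → A4
call_id=606: agent=A1 vs A1: equal → NULL
call_id=607: agent=A4 vs A1: differ → A4
call_id=608: agent=A6 vs A1: differ → A6
call_id=609: agent=A6 vs A1: differ → A6
call_id=610: agent=A1 vs A1: equal → NULL
call_id=611: agent=A4 vs A1: differ → A4

A5, A5, A4, NULL, A5, A4, NULL, A4, A6, A6, NULL, A4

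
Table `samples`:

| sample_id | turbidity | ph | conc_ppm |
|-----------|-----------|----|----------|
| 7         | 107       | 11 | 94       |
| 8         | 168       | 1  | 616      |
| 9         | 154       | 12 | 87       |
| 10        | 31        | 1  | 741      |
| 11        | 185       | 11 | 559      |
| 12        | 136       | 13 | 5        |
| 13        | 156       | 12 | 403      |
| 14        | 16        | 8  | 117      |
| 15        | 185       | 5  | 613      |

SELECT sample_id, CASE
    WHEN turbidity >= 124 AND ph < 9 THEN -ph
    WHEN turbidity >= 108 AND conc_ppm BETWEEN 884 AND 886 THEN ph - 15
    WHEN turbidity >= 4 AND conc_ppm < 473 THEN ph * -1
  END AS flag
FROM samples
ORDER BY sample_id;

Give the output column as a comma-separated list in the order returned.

-11, -1, -12, NULL, NULL, -13, -12, -8, -5

sample_id=7: turbidity >= 4 AND conc_ppm < 473 → -11
sample_id=8: turbidity >= 124 AND ph < 9 → -1
sample_id=9: turbidity >= 4 AND conc_ppm < 473 → -12
sample_id=10: (no match → NULL) → NULL
sample_id=11: (no match → NULL) → NULL
sample_id=12: turbidity >= 4 AND conc_ppm < 473 → -13
sample_id=13: turbidity >= 4 AND conc_ppm < 473 → -12
sample_id=14: turbidity >= 4 AND conc_ppm < 473 → -8
sample_id=15: turbidity >= 124 AND ph < 9 → -5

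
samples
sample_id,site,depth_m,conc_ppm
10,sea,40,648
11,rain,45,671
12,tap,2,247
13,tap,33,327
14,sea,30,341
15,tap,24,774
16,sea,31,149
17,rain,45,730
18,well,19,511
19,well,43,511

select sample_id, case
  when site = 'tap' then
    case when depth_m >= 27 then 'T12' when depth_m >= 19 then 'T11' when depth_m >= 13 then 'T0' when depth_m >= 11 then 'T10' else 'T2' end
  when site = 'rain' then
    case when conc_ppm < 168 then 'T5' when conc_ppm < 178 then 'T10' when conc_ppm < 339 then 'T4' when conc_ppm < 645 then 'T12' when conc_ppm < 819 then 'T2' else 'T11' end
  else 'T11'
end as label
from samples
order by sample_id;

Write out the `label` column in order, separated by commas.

sample_id=10: site='sea' → outer ELSE → T11
sample_id=11: site='rain' → inner[conc_ppm < 819] → T2
sample_id=12: site='tap' → inner[ELSE] → T2
sample_id=13: site='tap' → inner[depth_m >= 27] → T12
sample_id=14: site='sea' → outer ELSE → T11
sample_id=15: site='tap' → inner[depth_m >= 19] → T11
sample_id=16: site='sea' → outer ELSE → T11
sample_id=17: site='rain' → inner[conc_ppm < 819] → T2
sample_id=18: site='well' → outer ELSE → T11
sample_id=19: site='well' → outer ELSE → T11

T11, T2, T2, T12, T11, T11, T11, T2, T11, T11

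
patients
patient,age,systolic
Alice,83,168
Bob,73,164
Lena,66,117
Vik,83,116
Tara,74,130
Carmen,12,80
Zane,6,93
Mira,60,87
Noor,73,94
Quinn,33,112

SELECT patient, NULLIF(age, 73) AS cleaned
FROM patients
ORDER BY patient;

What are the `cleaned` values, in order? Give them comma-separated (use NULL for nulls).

83, NULL, 12, 66, 60, NULL, 33, 74, 83, 6

patient=Alice: age=83 vs 73: differ → 83
patient=Bob: age=73 vs 73: equal → NULL
patient=Carmen: age=12 vs 73: differ → 12
patient=Lena: age=66 vs 73: differ → 66
patient=Mira: age=60 vs 73: differ → 60
patient=Noor: age=73 vs 73: equal → NULL
patient=Quinn: age=33 vs 73: differ → 33
patient=Tara: age=74 vs 73: differ → 74
patient=Vik: age=83 vs 73: differ → 83
patient=Zane: age=6 vs 73: differ → 6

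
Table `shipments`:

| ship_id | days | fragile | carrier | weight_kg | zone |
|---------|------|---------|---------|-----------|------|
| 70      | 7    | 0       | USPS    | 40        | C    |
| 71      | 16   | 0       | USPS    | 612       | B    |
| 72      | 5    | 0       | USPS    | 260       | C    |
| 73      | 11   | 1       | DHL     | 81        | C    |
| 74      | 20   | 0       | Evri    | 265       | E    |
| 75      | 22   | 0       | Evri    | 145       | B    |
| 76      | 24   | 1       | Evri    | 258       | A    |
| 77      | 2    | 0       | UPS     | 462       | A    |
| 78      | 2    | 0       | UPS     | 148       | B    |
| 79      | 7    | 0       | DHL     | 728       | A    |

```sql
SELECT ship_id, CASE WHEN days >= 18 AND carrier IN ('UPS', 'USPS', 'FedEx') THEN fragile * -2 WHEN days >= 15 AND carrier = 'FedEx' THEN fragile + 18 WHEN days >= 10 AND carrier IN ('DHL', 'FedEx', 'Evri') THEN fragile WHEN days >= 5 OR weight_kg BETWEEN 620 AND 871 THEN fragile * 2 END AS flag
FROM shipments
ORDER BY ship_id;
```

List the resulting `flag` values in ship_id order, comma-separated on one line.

0, 0, 0, 1, 0, 0, 1, NULL, NULL, 0

ship_id=70: days >= 5 OR weight_kg BETWEEN 620 AND 871 → 0
ship_id=71: days >= 5 OR weight_kg BETWEEN 620 AND 871 → 0
ship_id=72: days >= 5 OR weight_kg BETWEEN 620 AND 871 → 0
ship_id=73: days >= 10 AND carrier IN ('DHL', 'FedEx', 'Evri') → 1
ship_id=74: days >= 10 AND carrier IN ('DHL', 'FedEx', 'Evri') → 0
ship_id=75: days >= 10 AND carrier IN ('DHL', 'FedEx', 'Evri') → 0
ship_id=76: days >= 10 AND carrier IN ('DHL', 'FedEx', 'Evri') → 1
ship_id=77: (no match → NULL) → NULL
ship_id=78: (no match → NULL) → NULL
ship_id=79: days >= 5 OR weight_kg BETWEEN 620 AND 871 → 0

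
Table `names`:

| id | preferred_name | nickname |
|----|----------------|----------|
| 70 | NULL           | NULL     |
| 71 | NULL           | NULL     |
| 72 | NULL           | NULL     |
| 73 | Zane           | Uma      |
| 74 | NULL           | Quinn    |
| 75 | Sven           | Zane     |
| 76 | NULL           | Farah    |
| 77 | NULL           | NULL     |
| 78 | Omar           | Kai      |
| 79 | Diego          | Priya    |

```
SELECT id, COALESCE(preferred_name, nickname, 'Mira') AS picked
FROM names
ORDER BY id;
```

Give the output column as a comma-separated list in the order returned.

id=70: preferred_name=NULL, nickname=NULL, → literal Mira → Mira
id=71: preferred_name=NULL, nickname=NULL, → literal Mira → Mira
id=72: preferred_name=NULL, nickname=NULL, → literal Mira → Mira
id=73: preferred_name=Zane → Zane
id=74: preferred_name=NULL, nickname=Quinn → Quinn
id=75: preferred_name=Sven → Sven
id=76: preferred_name=NULL, nickname=Farah → Farah
id=77: preferred_name=NULL, nickname=NULL, → literal Mira → Mira
id=78: preferred_name=Omar → Omar
id=79: preferred_name=Diego → Diego

Mira, Mira, Mira, Zane, Quinn, Sven, Farah, Mira, Omar, Diego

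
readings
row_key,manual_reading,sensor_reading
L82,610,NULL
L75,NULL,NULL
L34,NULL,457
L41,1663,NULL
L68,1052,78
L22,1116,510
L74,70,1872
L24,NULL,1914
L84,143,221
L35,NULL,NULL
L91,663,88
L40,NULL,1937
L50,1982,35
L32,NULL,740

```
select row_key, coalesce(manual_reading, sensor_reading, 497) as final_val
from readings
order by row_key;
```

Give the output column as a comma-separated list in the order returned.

1116, 1914, 740, 457, 497, 1937, 1663, 1982, 1052, 70, 497, 610, 143, 663

row_key=L22: manual_reading=1116 → 1116
row_key=L24: manual_reading=NULL, sensor_reading=1914 → 1914
row_key=L32: manual_reading=NULL, sensor_reading=740 → 740
row_key=L34: manual_reading=NULL, sensor_reading=457 → 457
row_key=L35: manual_reading=NULL, sensor_reading=NULL, → literal 497 → 497
row_key=L40: manual_reading=NULL, sensor_reading=1937 → 1937
row_key=L41: manual_reading=1663 → 1663
row_key=L50: manual_reading=1982 → 1982
row_key=L68: manual_reading=1052 → 1052
row_key=L74: manual_reading=70 → 70
row_key=L75: manual_reading=NULL, sensor_reading=NULL, → literal 497 → 497
row_key=L82: manual_reading=610 → 610
row_key=L84: manual_reading=143 → 143
row_key=L91: manual_reading=663 → 663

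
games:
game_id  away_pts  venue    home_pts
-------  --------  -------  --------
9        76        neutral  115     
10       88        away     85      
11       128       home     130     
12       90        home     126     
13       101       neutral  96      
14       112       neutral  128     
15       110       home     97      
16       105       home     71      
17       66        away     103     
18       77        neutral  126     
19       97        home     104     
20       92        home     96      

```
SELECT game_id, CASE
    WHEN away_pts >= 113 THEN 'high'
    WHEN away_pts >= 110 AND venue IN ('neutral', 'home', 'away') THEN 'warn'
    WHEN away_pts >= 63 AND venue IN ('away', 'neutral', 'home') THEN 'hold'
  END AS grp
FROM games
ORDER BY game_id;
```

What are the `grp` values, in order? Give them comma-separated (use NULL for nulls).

hold, hold, high, hold, hold, warn, warn, hold, hold, hold, hold, hold

game_id=9: away_pts >= 63 AND venue IN ('away', 'neutral', 'home') → hold
game_id=10: away_pts >= 63 AND venue IN ('away', 'neutral', 'home') → hold
game_id=11: away_pts >= 113 → high
game_id=12: away_pts >= 63 AND venue IN ('away', 'neutral', 'home') → hold
game_id=13: away_pts >= 63 AND venue IN ('away', 'neutral', 'home') → hold
game_id=14: away_pts >= 110 AND venue IN ('neutral', 'home', 'away') → warn
game_id=15: away_pts >= 110 AND venue IN ('neutral', 'home', 'away') → warn
game_id=16: away_pts >= 63 AND venue IN ('away', 'neutral', 'home') → hold
game_id=17: away_pts >= 63 AND venue IN ('away', 'neutral', 'home') → hold
game_id=18: away_pts >= 63 AND venue IN ('away', 'neutral', 'home') → hold
game_id=19: away_pts >= 63 AND venue IN ('away', 'neutral', 'home') → hold
game_id=20: away_pts >= 63 AND venue IN ('away', 'neutral', 'home') → hold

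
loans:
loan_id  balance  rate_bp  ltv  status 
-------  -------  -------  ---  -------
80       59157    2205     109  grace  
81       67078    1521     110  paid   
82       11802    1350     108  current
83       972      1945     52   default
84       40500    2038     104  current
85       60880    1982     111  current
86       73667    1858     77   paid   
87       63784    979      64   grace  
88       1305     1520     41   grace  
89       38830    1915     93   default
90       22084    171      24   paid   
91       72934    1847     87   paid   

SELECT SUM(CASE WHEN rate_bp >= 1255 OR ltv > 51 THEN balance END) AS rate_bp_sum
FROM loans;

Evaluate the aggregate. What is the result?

loan_id=80: ✓ → 59157
loan_id=81: ✓ → 67078
loan_id=82: ✓ → 11802
loan_id=83: ✓ → 972
loan_id=84: ✓ → 40500
loan_id=85: ✓ → 60880
loan_id=86: ✓ → 73667
loan_id=87: ✓ → 63784
loan_id=88: ✓ → 1305
loan_id=89: ✓ → 38830
loan_id=90: ✗
loan_id=91: ✓ → 72934
rate_bp_sum = 59157 + 67078 + 11802 + 972 + 40500 + 60880 + 73667 + 63784 + 1305 + 38830 + 72934 = 490909

490909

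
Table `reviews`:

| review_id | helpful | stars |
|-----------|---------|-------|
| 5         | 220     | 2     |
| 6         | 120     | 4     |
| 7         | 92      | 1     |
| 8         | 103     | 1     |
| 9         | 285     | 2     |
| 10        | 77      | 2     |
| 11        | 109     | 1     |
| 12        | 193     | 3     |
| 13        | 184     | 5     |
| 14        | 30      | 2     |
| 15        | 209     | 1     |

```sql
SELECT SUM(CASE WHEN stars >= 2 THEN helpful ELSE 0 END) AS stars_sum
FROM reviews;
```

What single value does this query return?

review_id=5: ✓ → 220
review_id=6: ✓ → 120
review_id=7: ✗
review_id=8: ✗
review_id=9: ✓ → 285
review_id=10: ✓ → 77
review_id=11: ✗
review_id=12: ✓ → 193
review_id=13: ✓ → 184
review_id=14: ✓ → 30
review_id=15: ✗
stars_sum = 220 + 120 + 285 + 77 + 193 + 184 + 30 = 1109

1109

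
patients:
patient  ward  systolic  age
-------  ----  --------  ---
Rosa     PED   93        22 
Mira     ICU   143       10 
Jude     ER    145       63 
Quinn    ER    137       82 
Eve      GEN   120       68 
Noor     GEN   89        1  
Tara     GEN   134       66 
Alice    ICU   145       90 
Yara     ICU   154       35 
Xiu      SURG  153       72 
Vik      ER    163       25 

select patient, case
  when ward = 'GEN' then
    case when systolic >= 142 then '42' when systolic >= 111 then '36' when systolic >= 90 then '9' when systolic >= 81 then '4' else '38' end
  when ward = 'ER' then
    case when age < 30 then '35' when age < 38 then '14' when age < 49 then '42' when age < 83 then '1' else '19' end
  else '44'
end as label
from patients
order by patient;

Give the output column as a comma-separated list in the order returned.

44, 36, 1, 44, 4, 1, 44, 36, 35, 44, 44

patient=Alice: ward='ICU' → outer ELSE → 44
patient=Eve: ward='GEN' → inner[systolic >= 111] → 36
patient=Jude: ward='ER' → inner[age < 83] → 1
patient=Mira: ward='ICU' → outer ELSE → 44
patient=Noor: ward='GEN' → inner[systolic >= 81] → 4
patient=Quinn: ward='ER' → inner[age < 83] → 1
patient=Rosa: ward='PED' → outer ELSE → 44
patient=Tara: ward='GEN' → inner[systolic >= 111] → 36
patient=Vik: ward='ER' → inner[age < 30] → 35
patient=Xiu: ward='SURG' → outer ELSE → 44
patient=Yara: ward='ICU' → outer ELSE → 44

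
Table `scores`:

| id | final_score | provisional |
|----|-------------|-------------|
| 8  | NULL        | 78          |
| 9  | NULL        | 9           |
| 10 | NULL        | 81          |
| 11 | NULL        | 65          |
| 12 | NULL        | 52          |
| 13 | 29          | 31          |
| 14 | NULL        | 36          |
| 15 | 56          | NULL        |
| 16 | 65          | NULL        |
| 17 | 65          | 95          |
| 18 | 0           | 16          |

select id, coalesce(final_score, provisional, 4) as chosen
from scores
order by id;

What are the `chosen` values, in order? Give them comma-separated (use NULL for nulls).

78, 9, 81, 65, 52, 29, 36, 56, 65, 65, 0

id=8: final_score=NULL, provisional=78 → 78
id=9: final_score=NULL, provisional=9 → 9
id=10: final_score=NULL, provisional=81 → 81
id=11: final_score=NULL, provisional=65 → 65
id=12: final_score=NULL, provisional=52 → 52
id=13: final_score=29 → 29
id=14: final_score=NULL, provisional=36 → 36
id=15: final_score=56 → 56
id=16: final_score=65 → 65
id=17: final_score=65 → 65
id=18: final_score=0 → 0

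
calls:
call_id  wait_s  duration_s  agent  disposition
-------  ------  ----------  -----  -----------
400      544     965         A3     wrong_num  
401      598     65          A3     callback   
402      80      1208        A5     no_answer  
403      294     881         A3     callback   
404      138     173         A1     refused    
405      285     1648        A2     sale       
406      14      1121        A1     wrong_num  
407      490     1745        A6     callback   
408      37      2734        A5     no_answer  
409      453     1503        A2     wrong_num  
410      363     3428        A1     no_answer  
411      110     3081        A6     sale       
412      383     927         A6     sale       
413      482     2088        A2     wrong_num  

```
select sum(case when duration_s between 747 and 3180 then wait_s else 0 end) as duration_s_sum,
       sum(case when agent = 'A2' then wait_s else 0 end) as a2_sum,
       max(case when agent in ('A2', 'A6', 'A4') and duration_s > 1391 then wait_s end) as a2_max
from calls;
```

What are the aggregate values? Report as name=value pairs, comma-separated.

[duration_s_sum: duration_s between 747 and 3180]
call_id=400: ✓ → 544
call_id=401: ✗
call_id=402: ✓ → 80
call_id=403: ✓ → 294
call_id=404: ✗
call_id=405: ✓ → 285
call_id=406: ✓ → 14
call_id=407: ✓ → 490
call_id=408: ✓ → 37
call_id=409: ✓ → 453
call_id=410: ✗
call_id=411: ✓ → 110
call_id=412: ✓ → 383
call_id=413: ✓ → 482
duration_s_sum = 544 + 80 + 294 + 285 + 14 + 490 + 37 + 453 + 110 + 383 + 482 = 3172
—
[a2_sum: agent = 'A2']
call_id=400: ✗
call_id=401: ✗
call_id=402: ✗
call_id=403: ✗
call_id=404: ✗
call_id=405: ✓ → 285
call_id=406: ✗
call_id=407: ✗
call_id=408: ✗
call_id=409: ✓ → 453
call_id=410: ✗
call_id=411: ✗
call_id=412: ✗
call_id=413: ✓ → 482
a2_sum = 285 + 453 + 482 = 1220
—
[a2_max: agent in ('A2', 'A6', 'A4') and duration_s > 1391]
call_id=400: ✗
call_id=401: ✗
call_id=402: ✗
call_id=403: ✗
call_id=404: ✗
call_id=405: ✓ → 285
call_id=406: ✗
call_id=407: ✓ → 490
call_id=408: ✗
call_id=409: ✓ → 453
call_id=410: ✗
call_id=411: ✓ → 110
call_id=412: ✗
call_id=413: ✓ → 482
a2_max = MAX(285, 490, 453, 110, 482) = 490

duration_s_sum=3172, a2_sum=1220, a2_max=490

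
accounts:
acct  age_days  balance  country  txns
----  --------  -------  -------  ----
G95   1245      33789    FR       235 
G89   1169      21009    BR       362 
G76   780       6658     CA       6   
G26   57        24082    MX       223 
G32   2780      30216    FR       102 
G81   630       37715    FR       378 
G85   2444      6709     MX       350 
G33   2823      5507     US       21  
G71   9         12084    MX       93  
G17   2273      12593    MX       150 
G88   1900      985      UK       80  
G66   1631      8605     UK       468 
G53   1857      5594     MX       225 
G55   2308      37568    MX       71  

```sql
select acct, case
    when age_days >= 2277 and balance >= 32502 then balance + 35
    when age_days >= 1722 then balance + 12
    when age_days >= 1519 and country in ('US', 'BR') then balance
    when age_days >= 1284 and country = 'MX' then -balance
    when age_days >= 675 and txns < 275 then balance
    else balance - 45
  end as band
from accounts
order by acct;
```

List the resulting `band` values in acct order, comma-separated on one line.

12605, 24037, 30228, 5519, 5606, 37603, 8560, 12039, 6658, 37670, 6721, 997, 20964, 33789

acct=G17: age_days >= 1722 → 12605
acct=G26: ELSE → 24037
acct=G32: age_days >= 1722 → 30228
acct=G33: age_days >= 1722 → 5519
acct=G53: age_days >= 1722 → 5606
acct=G55: age_days >= 2277 and balance >= 32502 → 37603
acct=G66: ELSE → 8560
acct=G71: ELSE → 12039
acct=G76: age_days >= 675 and txns < 275 → 6658
acct=G81: ELSE → 37670
acct=G85: age_days >= 1722 → 6721
acct=G88: age_days >= 1722 → 997
acct=G89: ELSE → 20964
acct=G95: age_days >= 675 and txns < 275 → 33789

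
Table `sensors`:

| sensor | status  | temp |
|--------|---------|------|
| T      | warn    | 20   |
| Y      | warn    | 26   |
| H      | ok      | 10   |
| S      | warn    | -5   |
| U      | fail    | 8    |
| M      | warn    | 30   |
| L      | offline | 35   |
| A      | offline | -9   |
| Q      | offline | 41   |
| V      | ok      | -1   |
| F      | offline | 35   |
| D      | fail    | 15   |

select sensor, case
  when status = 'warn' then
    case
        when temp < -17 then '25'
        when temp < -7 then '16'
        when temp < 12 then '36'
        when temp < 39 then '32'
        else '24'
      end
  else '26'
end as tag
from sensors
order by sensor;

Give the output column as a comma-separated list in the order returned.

26, 26, 26, 26, 26, 32, 26, 36, 32, 26, 26, 32

sensor=A: status='offline' → outer ELSE → 26
sensor=D: status='fail' → outer ELSE → 26
sensor=F: status='offline' → outer ELSE → 26
sensor=H: status='ok' → outer ELSE → 26
sensor=L: status='offline' → outer ELSE → 26
sensor=M: status='warn' → inner[temp < 39] → 32
sensor=Q: status='offline' → outer ELSE → 26
sensor=S: status='warn' → inner[temp < 12] → 36
sensor=T: status='warn' → inner[temp < 39] → 32
sensor=U: status='fail' → outer ELSE → 26
sensor=V: status='ok' → outer ELSE → 26
sensor=Y: status='warn' → inner[temp < 39] → 32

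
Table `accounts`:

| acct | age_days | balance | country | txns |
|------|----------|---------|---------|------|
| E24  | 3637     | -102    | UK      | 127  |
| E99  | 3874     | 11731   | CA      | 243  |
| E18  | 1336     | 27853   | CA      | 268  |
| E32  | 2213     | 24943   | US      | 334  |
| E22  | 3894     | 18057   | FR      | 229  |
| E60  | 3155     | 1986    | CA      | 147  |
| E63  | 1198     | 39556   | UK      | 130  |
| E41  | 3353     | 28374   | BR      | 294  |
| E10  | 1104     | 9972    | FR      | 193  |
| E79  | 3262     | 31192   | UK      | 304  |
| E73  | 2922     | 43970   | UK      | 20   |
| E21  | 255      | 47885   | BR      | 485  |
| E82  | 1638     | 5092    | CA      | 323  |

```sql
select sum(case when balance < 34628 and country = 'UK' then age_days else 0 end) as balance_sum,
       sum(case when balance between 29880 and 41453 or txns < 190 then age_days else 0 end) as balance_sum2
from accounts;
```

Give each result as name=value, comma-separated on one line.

[balance_sum: balance < 34628 and country = 'UK']
acct=E24: ✓ → 3637
acct=E99: ✗
acct=E18: ✗
acct=E32: ✗
acct=E22: ✗
acct=E60: ✗
acct=E63: ✗
acct=E41: ✗
acct=E10: ✗
acct=E79: ✓ → 3262
acct=E73: ✗
acct=E21: ✗
acct=E82: ✗
balance_sum = 3637 + 3262 = 6899
—
[balance_sum2: balance between 29880 and 41453 or txns < 190]
acct=E24: ✓ → 3637
acct=E99: ✗
acct=E18: ✗
acct=E32: ✗
acct=E22: ✗
acct=E60: ✓ → 3155
acct=E63: ✓ → 1198
acct=E41: ✗
acct=E10: ✗
acct=E79: ✓ → 3262
acct=E73: ✓ → 2922
acct=E21: ✗
acct=E82: ✗
balance_sum2 = 3637 + 3155 + 1198 + 3262 + 2922 = 14174

balance_sum=6899, balance_sum2=14174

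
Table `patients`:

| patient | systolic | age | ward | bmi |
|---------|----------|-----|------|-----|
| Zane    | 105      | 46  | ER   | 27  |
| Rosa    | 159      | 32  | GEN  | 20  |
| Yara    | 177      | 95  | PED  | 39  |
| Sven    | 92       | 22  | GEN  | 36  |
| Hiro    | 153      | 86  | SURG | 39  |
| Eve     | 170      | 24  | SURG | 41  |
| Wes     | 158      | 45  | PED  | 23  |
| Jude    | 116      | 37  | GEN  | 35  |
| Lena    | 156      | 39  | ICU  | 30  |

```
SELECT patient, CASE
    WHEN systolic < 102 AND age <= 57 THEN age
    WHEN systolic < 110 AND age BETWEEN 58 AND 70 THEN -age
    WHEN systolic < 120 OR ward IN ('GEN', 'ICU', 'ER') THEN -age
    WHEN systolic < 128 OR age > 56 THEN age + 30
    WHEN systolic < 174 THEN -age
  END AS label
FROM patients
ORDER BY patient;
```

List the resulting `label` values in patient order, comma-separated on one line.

-24, 116, -37, -39, -32, 22, -45, 125, -46

patient=Eve: systolic < 174 → -24
patient=Hiro: systolic < 128 OR age > 56 → 116
patient=Jude: systolic < 120 OR ward IN ('GEN', 'ICU', 'ER') → -37
patient=Lena: systolic < 120 OR ward IN ('GEN', 'ICU', 'ER') → -39
patient=Rosa: systolic < 120 OR ward IN ('GEN', 'ICU', 'ER') → -32
patient=Sven: systolic < 102 AND age <= 57 → 22
patient=Wes: systolic < 174 → -45
patient=Yara: systolic < 128 OR age > 56 → 125
patient=Zane: systolic < 120 OR ward IN ('GEN', 'ICU', 'ER') → -46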